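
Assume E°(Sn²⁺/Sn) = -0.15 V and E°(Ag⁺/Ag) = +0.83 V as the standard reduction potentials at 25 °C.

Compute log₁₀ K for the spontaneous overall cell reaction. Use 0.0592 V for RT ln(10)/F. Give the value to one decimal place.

33.1

Cathode: Ag⁺/Ag; anode: Sn²⁺/Sn. E°cell = +0.98 V, n = 2.
log K = nE°cell / 0.0592 = (2)(+0.98) / 0.0592 = 33.1.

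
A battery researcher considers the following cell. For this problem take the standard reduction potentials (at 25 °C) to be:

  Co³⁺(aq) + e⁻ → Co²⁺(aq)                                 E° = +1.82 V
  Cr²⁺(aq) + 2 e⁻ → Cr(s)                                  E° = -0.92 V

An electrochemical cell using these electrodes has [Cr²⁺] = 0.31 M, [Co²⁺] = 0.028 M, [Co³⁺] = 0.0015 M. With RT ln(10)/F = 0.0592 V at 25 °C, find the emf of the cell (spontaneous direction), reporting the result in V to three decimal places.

+2.680 V

Co³⁺/Co²⁺ is the cathode (higher E°), Cr²⁺/Cr the anode: E°cell = +1.82 − (-0.92) = +2.74 V, n = 2.
Overall: 2 Co³⁺(aq) + Cr(s) → 2 Co²⁺(aq) + Cr²⁺(aq)
Q = [Co²⁺]^2·[Cr²⁺] / ([Co³⁺]^2); log Q = 2.033.
E = E° − (0.0592/n) log Q = +2.74 − (0.0592/2)(2.033) = +2.680 V.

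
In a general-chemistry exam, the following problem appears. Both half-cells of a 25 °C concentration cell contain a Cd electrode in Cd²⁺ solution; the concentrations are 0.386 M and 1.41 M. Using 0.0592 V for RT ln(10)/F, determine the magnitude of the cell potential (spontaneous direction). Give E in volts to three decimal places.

For a concentration cell E°cell = 0. The 1.41 M side is the cathode (reduction is favoured where [Cd²⁺] is higher).
With n = 2, E = −(0.0592/2) log([Cd²⁺]ₐₙ/[Cd²⁺]꜀ₐₜ) = −(0.0592/2) log(0.386/1.41) = −(0.0592/2)(-0.563) = +0.017 V.

+0.017 V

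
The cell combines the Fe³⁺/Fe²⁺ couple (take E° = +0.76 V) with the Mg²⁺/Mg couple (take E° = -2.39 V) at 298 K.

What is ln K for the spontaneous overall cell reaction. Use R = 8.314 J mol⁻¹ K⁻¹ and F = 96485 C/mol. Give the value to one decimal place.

245.3

Cathode: Fe³⁺/Fe²⁺; anode: Mg²⁺/Mg. E°cell = (+0.76) − (-2.39) = +3.15 V, with n = 2.
ΔG° = −nFE° = −RT ln K, so ln K = nFE°/(RT) = (2)(96485)(+3.15) / ((8.314)(298)) = 245.343.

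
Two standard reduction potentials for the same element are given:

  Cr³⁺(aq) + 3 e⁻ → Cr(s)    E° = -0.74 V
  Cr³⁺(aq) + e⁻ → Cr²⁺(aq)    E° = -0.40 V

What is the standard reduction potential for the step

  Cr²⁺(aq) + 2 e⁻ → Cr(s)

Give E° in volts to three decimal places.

Sequential free energies add, so n₃E°₃ = n₁E°₁ + n₂E°₂.
With n₃ = 3, and the known step contributing 1×(-0.40) V, the unknown satisfies 2·E° = 3×(-0.74) − 1×(-0.40) = -1.820.
E° = -1.820 / 2 = -0.910 V.

-0.910 V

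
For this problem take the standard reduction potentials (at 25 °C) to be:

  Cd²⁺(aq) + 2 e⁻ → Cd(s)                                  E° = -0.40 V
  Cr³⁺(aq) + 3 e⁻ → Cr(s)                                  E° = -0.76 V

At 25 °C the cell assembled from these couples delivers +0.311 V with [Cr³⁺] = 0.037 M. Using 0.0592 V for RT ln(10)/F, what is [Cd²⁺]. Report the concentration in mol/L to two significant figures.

Cd²⁺/Cd is the cathode, Cr³⁺/Cr the anode: E°cell = +0.36 V, n = 6.
Overall reaction: 3 Cd²⁺(aq) + 2 Cr(s) → 3 Cd(s) + 2 Cr³⁺(aq); Q = [Cr³⁺]^2/[Cd²⁺]^3.
From E = E° − (0.0592/n) log Q: log Q = (E° − E)·n/0.0592 = (+0.36 − (+0.311))·6/0.0592 = 4.9662.
So 3·log[Cd²⁺] = 2·log(0.037) − log Q = -2.8636 − (4.9662) = -7.8298; log[Cd²⁺] = -7.8298 / 3 = -2.6099; [Cd²⁺] = 10^(-2.6099) ≈ 0.0025 M.

0.0025 M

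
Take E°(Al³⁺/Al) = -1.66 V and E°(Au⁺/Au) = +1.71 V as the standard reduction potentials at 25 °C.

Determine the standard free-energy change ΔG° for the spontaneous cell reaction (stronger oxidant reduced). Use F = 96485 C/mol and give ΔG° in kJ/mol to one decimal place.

-975.5 kJ/mol

Au⁺/Au (E° = +1.71 V) is the cathode; Al³⁺/Al (E° = -1.66 V) is the anode, so E°cell = +3.37 V.
Balancing electrons gives n = 3 (lcm of 1 and 3).
ΔG° = −nFE° = −(3)(96485)(+3.37) = -975,463 J = -975.5 kJ/mol.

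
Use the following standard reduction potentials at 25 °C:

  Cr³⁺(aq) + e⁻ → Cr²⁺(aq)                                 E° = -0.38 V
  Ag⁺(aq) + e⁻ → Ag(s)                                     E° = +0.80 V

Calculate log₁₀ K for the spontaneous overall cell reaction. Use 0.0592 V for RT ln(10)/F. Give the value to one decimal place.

Cathode: Ag⁺/Ag; anode: Cr³⁺/Cr²⁺. E°cell = +1.18 V, n = 1.
log K = nE°cell / 0.0592 = (1)(+1.18) / 0.0592 = 19.9.

19.9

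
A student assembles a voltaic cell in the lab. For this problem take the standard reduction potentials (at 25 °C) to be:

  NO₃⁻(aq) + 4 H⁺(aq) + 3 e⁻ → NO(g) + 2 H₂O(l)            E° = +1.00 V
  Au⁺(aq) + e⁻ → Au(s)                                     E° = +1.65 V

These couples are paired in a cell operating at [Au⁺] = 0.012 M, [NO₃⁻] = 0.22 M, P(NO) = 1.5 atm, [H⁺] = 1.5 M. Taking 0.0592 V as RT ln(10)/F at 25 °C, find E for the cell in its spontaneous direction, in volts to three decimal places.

+0.539 V

Au⁺/Au is the cathode (higher E°), NO₃⁻/NO the anode: E°cell = +1.65 − (+1.00) = +0.65 V, n = 3.
Overall: 3 Au⁺(aq) + NO(g) + 2 H₂O(l) → 3 Au(s) + NO₃⁻(aq) + 4 H⁺(aq)
Q = [NO₃⁻]·[H⁺]^4 / ([Au⁺]^3·P(NO)); log Q = 5.633.
E = E° − (0.0592/n) log Q = +0.65 − (0.0592/3)(5.633) = +0.539 V.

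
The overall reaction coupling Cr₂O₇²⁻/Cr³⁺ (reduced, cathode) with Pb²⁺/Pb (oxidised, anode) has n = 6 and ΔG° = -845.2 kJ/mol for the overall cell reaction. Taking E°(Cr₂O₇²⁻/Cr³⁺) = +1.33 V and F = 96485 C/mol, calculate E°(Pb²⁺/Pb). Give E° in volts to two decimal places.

-0.13 V

E°cell = −ΔG°/(nF) = −(-845.2×10³)/((6)(96485)) = +1.460 V.
Since Cr₂O₇²⁻/Cr³⁺ is the cathode and Pb²⁺/Pb the anode, E°cell = E°(Cr₂O₇²⁻/Cr³⁺) − E°(Pb²⁺/Pb).
So E°(Pb²⁺/Pb) = E°(Cr₂O₇²⁻/Cr³⁺) − E°cell = (+1.33) − (+1.460) = -0.13 V.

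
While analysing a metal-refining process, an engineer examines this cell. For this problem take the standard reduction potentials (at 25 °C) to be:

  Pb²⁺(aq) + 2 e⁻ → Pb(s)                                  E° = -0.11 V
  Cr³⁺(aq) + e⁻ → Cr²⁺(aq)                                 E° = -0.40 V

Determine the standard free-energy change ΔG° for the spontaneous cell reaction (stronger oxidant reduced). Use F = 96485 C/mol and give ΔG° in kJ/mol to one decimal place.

-56.0 kJ/mol

Pb²⁺/Pb (E° = -0.11 V) is the cathode; Cr³⁺/Cr²⁺ (E° = -0.40 V) is the anode, so E°cell = +0.29 V.
Balancing electrons gives n = 2 (lcm of 2 and 1).
ΔG° = −nFE° = −(2)(96485)(+0.29) = -55,961 J = -56.0 kJ/mol.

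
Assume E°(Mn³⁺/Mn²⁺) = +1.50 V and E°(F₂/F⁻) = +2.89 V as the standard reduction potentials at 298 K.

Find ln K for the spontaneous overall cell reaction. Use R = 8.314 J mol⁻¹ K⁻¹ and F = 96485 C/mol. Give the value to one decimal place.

108.3

Cathode: F₂/F⁻; anode: Mn³⁺/Mn²⁺. E°cell = (+2.89) − (+1.50) = +1.39 V, with n = 2.
ΔG° = −nFE° = −RT ln K, so ln K = nFE°/(RT) = (2)(96485)(+1.39) / ((8.314)(298)) = 108.263.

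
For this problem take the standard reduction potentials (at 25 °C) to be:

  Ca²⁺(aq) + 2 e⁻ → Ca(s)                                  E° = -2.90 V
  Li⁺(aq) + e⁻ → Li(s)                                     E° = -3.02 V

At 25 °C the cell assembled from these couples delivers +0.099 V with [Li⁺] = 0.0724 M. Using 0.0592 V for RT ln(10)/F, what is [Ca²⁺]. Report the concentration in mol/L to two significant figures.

Ca²⁺/Ca is the cathode, Li⁺/Li the anode: E°cell = +0.12 V, n = 2.
Overall reaction: Ca²⁺(aq) + 2 Li(s) → Ca(s) + 2 Li⁺(aq); Q = [Li⁺]^2/[Ca²⁺]^1.
From E = E° − (0.0592/n) log Q: log Q = (E° − E)·n/0.0592 = (+0.12 − (+0.099))·2/0.0592 = 0.7095.
So 1·log[Ca²⁺] = 2·log(0.0724) − log Q = -2.2805 − (0.7095) = -2.9900; [Ca²⁺] = 10^(-2.9900) ≈ 0.0010 M.

0.0010 M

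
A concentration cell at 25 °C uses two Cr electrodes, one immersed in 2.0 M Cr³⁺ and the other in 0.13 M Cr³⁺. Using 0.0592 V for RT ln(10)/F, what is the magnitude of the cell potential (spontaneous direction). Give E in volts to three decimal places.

+0.023 V

For a concentration cell E°cell = 0. The 2.0 M side is the cathode (reduction is favoured where [Cr³⁺] is higher).
With n = 3, E = −(0.0592/3) log([Cr³⁺]ₐₙ/[Cr³⁺]꜀ₐₜ) = −(0.0592/3) log(0.13/2) = −(0.0592/3)(-1.187) = +0.023 V.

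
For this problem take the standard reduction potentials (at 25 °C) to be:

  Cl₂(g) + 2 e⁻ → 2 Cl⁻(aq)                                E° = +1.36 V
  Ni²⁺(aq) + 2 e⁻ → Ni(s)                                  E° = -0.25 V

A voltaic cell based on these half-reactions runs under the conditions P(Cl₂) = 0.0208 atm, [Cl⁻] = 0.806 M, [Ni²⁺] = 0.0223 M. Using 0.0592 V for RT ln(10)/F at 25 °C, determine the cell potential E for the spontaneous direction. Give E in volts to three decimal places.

Cl₂/Cl⁻ is the cathode (higher E°), Ni²⁺/Ni the anode: E°cell = +1.36 − (-0.25) = +1.61 V, n = 2.
Overall: Cl₂(g) + Ni(s) → 2 Cl⁻(aq) + Ni²⁺(aq)
Q = [Cl⁻]^2·[Ni²⁺] / (P(Cl₂)); log Q = -0.157.
E = E° − (0.0592/n) log Q = +1.61 − (0.0592/2)(-0.157) = +1.615 V.

+1.615 V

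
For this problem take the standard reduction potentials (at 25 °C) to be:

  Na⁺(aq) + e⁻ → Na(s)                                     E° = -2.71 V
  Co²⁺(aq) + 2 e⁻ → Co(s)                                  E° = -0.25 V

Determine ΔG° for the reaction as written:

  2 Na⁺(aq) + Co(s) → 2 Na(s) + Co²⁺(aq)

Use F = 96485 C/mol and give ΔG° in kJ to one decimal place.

As written, Na⁺/Na is reduced (cathode) and Co²⁺/Co is oxidised (anode), so E°cell = (-2.71) − (-0.25) = -2.46 V.
Balancing electrons gives n = 2.
ΔG° = −nFE° = −(2)(96485)(-2.46) = 474,706 J = +474.7 kJ.

+474.7 kJ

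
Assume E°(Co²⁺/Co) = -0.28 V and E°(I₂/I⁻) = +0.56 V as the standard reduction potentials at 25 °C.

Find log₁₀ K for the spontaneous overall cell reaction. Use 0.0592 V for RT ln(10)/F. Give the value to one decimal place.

28.4

Cathode: I₂/I⁻; anode: Co²⁺/Co. E°cell = +0.84 V, n = 2.
log K = nE°cell / 0.0592 = (2)(+0.84) / 0.0592 = 28.4.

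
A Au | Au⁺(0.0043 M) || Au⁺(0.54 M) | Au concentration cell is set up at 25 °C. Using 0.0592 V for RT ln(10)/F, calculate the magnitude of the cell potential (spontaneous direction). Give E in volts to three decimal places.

+0.124 V

For a concentration cell E°cell = 0. The 0.54 M side is the cathode (reduction is favoured where [Au⁺] is higher).
With n = 1, E = −(0.0592/1) log([Au⁺]ₐₙ/[Au⁺]꜀ₐₜ) = −(0.0592/1) log(0.0043/0.54) = −(0.0592/1)(-2.099) = +0.124 V.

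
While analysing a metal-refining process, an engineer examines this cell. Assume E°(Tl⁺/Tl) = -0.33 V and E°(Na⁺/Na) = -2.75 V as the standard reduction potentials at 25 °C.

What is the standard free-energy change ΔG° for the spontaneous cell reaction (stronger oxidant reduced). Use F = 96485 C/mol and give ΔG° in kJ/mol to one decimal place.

Tl⁺/Tl (E° = -0.33 V) is the cathode; Na⁺/Na (E° = -2.75 V) is the anode, so E°cell = +2.42 V.
Balancing electrons gives n = 1 (lcm of 1 and 1).
ΔG° = −nFE° = −(1)(96485)(+2.42) = -233,494 J = -233.5 kJ/mol.

-233.5 kJ/mol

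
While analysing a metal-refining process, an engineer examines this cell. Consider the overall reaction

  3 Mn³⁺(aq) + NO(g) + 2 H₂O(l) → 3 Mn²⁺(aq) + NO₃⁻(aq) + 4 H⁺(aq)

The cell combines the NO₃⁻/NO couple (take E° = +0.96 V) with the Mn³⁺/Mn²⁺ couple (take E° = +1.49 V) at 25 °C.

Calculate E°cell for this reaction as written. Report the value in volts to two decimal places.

+0.53 V

The Mn³⁺/Mn²⁺ couple has the higher reduction potential, so it is the cathode; NO₃⁻/NO is oxidised at the anode.
E°cell = E°(cathode) − E°(anode) = (+1.49) − (+0.96) = +0.53 V.
Since E°cell > 0, the reaction is spontaneous under standard conditions.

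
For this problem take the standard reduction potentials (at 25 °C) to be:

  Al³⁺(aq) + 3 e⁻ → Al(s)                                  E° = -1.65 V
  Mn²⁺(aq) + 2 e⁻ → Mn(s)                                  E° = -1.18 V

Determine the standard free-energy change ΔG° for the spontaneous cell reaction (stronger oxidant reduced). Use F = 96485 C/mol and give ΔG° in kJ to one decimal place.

-272.1 kJ

Mn²⁺/Mn (E° = -1.18 V) is the cathode; Al³⁺/Al (E° = -1.65 V) is the anode, so E°cell = +0.47 V.
Balancing electrons gives n = 6 (lcm of 2 and 3).
ΔG° = −nFE° = −(6)(96485)(+0.47) = -272,088 J = -272.1 kJ.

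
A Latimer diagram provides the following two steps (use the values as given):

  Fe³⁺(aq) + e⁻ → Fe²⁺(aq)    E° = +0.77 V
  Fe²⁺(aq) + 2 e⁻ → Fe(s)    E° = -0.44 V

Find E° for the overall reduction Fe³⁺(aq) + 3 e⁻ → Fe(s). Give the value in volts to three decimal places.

Adding the free-energy changes (−nFE°) of the two steps gives −n₃FE°₃ = −n₁FE°₁ − n₂FE°₂.
E°₃ = (1×+0.77 + 2×-0.44) / 3 = (-0.110) / 3 = -0.037 V.
E° values themselves are not directly additive — weighting by electron count is essential.

-0.037 V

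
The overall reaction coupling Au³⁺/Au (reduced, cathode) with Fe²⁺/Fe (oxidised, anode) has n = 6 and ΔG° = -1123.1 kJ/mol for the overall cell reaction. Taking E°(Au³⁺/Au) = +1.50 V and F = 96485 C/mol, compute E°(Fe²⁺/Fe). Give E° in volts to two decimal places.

-0.44 V

E°cell = −ΔG°/(nF) = −(-1123.1×10³)/((6)(96485)) = +1.940 V.
Since Au³⁺/Au is the cathode and Fe²⁺/Fe the anode, E°cell = E°(Au³⁺/Au) − E°(Fe²⁺/Fe).
So E°(Fe²⁺/Fe) = E°(Au³⁺/Au) − E°cell = (+1.50) − (+1.940) = -0.44 V.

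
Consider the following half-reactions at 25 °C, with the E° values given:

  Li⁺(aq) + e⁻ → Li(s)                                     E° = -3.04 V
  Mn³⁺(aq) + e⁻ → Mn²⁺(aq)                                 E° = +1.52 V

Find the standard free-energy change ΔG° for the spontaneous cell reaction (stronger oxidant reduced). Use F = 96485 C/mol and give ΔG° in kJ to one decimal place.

-440.0 kJ

Mn³⁺/Mn²⁺ (E° = +1.52 V) is the cathode; Li⁺/Li (E° = -3.04 V) is the anode, so E°cell = +4.56 V.
Balancing electrons gives n = 1 (lcm of 1 and 1).
ΔG° = −nFE° = −(1)(96485)(+4.56) = -439,972 J = -440.0 kJ.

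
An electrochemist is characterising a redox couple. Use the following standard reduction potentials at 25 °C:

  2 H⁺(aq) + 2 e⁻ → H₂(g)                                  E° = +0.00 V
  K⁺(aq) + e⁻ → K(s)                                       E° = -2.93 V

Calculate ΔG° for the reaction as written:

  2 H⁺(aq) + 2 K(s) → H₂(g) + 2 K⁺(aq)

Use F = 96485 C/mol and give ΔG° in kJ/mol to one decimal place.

As written, H⁺/H₂ is reduced (cathode) and K⁺/K is oxidised (anode), so E°cell = (+0.00) − (-2.93) = +2.93 V.
Balancing electrons gives n = 2.
ΔG° = −nFE° = −(2)(96485)(+2.93) = -565,402 J = -565.4 kJ/mol.

-565.4 kJ/mol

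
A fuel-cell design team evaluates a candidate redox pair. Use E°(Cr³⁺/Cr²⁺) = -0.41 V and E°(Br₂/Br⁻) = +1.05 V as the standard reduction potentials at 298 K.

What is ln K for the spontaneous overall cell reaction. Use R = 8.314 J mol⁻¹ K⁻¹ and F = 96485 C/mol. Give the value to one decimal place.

Cathode: Br₂/Br⁻; anode: Cr³⁺/Cr²⁺. E°cell = (+1.05) − (-0.41) = +1.46 V, with n = 2.
ΔG° = −nFE° = −RT ln K, so ln K = nFE°/(RT) = (2)(96485)(+1.46) / ((8.314)(298)) = 113.715.

113.7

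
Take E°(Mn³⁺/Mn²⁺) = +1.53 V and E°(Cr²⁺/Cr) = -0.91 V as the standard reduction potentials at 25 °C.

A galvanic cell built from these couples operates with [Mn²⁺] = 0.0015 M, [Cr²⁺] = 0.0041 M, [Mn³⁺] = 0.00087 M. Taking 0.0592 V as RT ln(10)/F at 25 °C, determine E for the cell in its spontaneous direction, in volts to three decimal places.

+2.497 V

Mn³⁺/Mn²⁺ is the cathode (higher E°), Cr²⁺/Cr the anode: E°cell = +1.53 − (-0.91) = +2.44 V, n = 2.
Overall: 2 Mn³⁺(aq) + Cr(s) → 2 Mn²⁺(aq) + Cr²⁺(aq)
Q = [Mn²⁺]^2·[Cr²⁺] / ([Mn³⁺]^2); log Q = -1.914.
E = E° − (0.0592/n) log Q = +2.44 − (0.0592/2)(-1.914) = +2.497 V.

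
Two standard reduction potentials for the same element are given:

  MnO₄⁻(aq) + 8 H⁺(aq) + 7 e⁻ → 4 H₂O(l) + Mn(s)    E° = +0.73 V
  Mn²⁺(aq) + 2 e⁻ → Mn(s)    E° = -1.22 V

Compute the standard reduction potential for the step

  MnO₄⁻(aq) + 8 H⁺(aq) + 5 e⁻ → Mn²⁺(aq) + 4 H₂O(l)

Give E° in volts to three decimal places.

+1.510 V

Sequential free energies add, so n₃E°₃ = n₁E°₁ + n₂E°₂.
With n₃ = 7, and the known step contributing 2×(-1.22) V, the unknown satisfies 5·E° = 7×(+0.73) − 2×(-1.22) = +7.550.
E° = +7.550 / 5 = +1.510 V.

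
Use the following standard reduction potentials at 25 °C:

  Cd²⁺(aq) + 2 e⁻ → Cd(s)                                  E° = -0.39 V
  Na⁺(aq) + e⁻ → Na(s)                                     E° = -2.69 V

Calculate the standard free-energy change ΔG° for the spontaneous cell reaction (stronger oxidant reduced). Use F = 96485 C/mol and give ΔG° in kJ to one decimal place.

Cd²⁺/Cd (E° = -0.39 V) is the cathode; Na⁺/Na (E° = -2.69 V) is the anode, so E°cell = +2.30 V.
Balancing electrons gives n = 2 (lcm of 2 and 1).
ΔG° = −nFE° = −(2)(96485)(+2.30) = -443,831 J = -443.8 kJ.

-443.8 kJ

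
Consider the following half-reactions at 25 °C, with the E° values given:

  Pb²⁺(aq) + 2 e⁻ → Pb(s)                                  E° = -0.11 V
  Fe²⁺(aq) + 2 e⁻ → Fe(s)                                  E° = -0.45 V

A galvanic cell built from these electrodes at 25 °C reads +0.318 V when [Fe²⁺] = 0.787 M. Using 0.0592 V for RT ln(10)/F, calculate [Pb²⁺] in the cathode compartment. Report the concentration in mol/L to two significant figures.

Pb²⁺/Pb is the cathode, Fe²⁺/Fe the anode: E°cell = +0.34 V, n = 2.
Overall reaction: Pb²⁺(aq) + Fe(s) → Pb(s) + Fe²⁺(aq); Q = [Fe²⁺]^1/[Pb²⁺]^1.
From E = E° − (0.0592/n) log Q: log Q = (E° − E)·n/0.0592 = (+0.34 − (+0.318))·2/0.0592 = 0.7432.
So 1·log[Pb²⁺] = 1·log(0.787) − log Q = -0.1040 − (0.7432) = -0.8472; [Pb²⁺] = 10^(-0.8472) ≈ 0.14 M.

0.14 M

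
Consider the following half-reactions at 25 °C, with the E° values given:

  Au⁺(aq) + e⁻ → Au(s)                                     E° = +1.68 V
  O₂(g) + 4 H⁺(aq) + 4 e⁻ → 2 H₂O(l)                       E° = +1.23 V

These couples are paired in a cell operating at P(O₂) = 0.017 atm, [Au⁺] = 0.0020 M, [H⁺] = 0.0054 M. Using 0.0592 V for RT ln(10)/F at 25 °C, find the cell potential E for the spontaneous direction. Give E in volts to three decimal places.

+0.451 V

Au⁺/Au is the cathode (higher E°), O₂/H₂O the anode: E°cell = +1.68 − (+1.23) = +0.45 V, n = 4.
Overall: 4 Au⁺(aq) + 2 H₂O(l) → 4 Au(s) + O₂(g) + 4 H⁺(aq)
Q = P(O₂)·[H⁺]^4 / ([Au⁺]^4); log Q = -0.044.
E = E° − (0.0592/n) log Q = +0.45 − (0.0592/4)(-0.044) = +0.451 V.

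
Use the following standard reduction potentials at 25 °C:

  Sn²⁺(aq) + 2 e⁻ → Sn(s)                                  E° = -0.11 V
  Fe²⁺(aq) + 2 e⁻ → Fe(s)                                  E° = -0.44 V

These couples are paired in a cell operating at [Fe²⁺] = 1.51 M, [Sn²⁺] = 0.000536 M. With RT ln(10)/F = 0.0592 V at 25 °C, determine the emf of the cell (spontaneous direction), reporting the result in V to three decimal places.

+0.228 V

Sn²⁺/Sn is the cathode (higher E°), Fe²⁺/Fe the anode: E°cell = -0.11 − (-0.44) = +0.33 V, n = 2.
Overall: Sn²⁺(aq) + Fe(s) → Sn(s) + Fe²⁺(aq)
Q = [Fe²⁺] / ([Sn²⁺]); log Q = 3.450.
E = E° − (0.0592/n) log Q = +0.33 − (0.0592/2)(3.450) = +0.228 V.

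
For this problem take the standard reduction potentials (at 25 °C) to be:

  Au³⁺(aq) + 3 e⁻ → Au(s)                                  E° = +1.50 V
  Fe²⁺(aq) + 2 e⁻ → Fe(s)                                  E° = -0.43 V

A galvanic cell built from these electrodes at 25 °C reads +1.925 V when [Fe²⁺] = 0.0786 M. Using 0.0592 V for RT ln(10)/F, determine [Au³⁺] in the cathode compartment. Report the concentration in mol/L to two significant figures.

Au³⁺/Au is the cathode, Fe²⁺/Fe the anode: E°cell = +1.93 V, n = 6.
Overall reaction: 2 Au³⁺(aq) + 3 Fe(s) → 2 Au(s) + 3 Fe²⁺(aq); Q = [Fe²⁺]^3/[Au³⁺]^2.
From E = E° − (0.0592/n) log Q: log Q = (E° − E)·n/0.0592 = (+1.93 − (+1.925))·6/0.0592 = 0.5068.
So 2·log[Au³⁺] = 3·log(0.0786) − log Q = -3.3137 − (0.5068) = -3.8205; log[Au³⁺] = -3.8205 / 2 = -1.9103; [Au³⁺] = 10^(-1.9103) ≈ 0.012 M.

0.012 M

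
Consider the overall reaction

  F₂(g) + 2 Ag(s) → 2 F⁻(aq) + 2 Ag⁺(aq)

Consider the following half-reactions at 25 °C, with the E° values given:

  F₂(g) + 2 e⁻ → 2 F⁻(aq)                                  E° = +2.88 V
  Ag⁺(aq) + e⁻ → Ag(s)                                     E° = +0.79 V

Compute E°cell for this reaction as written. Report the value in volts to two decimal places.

+2.09 V

The F₂/F⁻ couple has the higher reduction potential, so it is the cathode; Ag⁺/Ag is oxidised at the anode.
E°cell = E°(cathode) − E°(anode) = (+2.88) − (+0.79) = +2.09 V.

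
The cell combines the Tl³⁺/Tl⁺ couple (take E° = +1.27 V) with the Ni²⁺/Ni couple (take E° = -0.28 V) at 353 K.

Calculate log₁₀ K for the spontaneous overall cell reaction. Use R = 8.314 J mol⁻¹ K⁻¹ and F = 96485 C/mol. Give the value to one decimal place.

Cathode: Tl³⁺/Tl⁺; anode: Ni²⁺/Ni. E°cell = (+1.27) − (-0.28) = +1.55 V, with n = 2.
ΔG° = −nFE° = −RT ln K, so ln K = nFE°/(RT) = (2)(96485)(+1.55) / ((8.314)(353)) = 101.915.
log₁₀ K = 101.915 / ln 10 = 44.3.

44.3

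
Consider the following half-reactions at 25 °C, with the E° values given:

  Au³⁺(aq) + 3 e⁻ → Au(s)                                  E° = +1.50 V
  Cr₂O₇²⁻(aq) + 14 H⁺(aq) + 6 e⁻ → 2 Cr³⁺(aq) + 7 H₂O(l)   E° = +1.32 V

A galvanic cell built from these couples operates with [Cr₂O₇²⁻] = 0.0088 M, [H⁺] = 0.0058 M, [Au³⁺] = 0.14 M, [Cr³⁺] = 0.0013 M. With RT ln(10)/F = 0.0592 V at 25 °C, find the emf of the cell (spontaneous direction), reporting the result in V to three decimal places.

Au³⁺/Au is the cathode (higher E°), Cr₂O₇²⁻/Cr³⁺ the anode: E°cell = +1.50 − (+1.32) = +0.18 V, n = 6.
Overall: 2 Au³⁺(aq) + 2 Cr³⁺(aq) + 7 H₂O(l) → 2 Au(s) + Cr₂O₇²⁻(aq) + 14 H⁺(aq)
Q = [Cr₂O₇²⁻]·[H⁺]^14 / ([Au³⁺]^2·[Cr³⁺]^2); log Q = -25.888.
E = E° − (0.0592/n) log Q = +0.18 − (0.0592/6)(-25.888) = +0.435 V.

+0.435 V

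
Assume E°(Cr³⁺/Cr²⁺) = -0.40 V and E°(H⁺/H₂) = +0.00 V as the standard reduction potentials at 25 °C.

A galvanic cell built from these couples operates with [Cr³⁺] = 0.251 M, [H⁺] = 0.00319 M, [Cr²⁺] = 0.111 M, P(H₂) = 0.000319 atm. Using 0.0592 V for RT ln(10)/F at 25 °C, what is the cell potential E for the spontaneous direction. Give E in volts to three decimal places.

H⁺/H₂ is the cathode (higher E°), Cr³⁺/Cr²⁺ the anode: E°cell = +0.00 − (-0.40) = +0.40 V, n = 2.
Overall: 2 H⁺(aq) + 2 Cr²⁺(aq) → H₂(g) + 2 Cr³⁺(aq)
Q = P(H₂)·[Cr³⁺]^2 / ([H⁺]^2·[Cr²⁺]^2); log Q = 2.205.
E = E° − (0.0592/n) log Q = +0.40 − (0.0592/2)(2.205) = +0.335 V.

+0.335 V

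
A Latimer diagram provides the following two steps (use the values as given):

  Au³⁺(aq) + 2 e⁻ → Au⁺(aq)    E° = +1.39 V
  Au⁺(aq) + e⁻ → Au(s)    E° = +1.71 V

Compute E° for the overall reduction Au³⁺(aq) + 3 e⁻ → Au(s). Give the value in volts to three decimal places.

Since ΔG° = −nFE° is additive over sequential reductions, n₃E°₃ = n₁E°₁ + n₂E°₂.
E°₃ = (2×+1.39 + 1×+1.71) / 3 = (+4.490) / 3 = +1.497 V.
Simply averaging or adding the two E° values would be wrong; the electron-weighted sum is required.

+1.497 V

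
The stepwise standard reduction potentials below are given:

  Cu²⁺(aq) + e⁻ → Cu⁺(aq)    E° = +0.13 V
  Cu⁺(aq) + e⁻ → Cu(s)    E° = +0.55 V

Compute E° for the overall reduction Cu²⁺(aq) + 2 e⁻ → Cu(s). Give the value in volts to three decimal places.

Standard free energies of sequential steps add: ΔG°₃ = ΔG°₁ + ΔG°₂, so n₃E°₃ = n₁E°₁ + n₂E°₂.
E°₃ = (1×+0.13 + 1×+0.55) / 2 = (+0.680) / 2 = +0.340 V.

+0.340 V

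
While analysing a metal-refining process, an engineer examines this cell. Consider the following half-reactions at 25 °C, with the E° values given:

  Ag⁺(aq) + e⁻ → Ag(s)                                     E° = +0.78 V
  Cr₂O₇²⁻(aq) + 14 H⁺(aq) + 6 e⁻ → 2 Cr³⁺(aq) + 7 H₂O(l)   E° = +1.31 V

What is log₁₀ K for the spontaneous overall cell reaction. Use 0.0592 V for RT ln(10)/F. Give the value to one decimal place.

53.7

Cathode: Cr₂O₇²⁻/Cr³⁺; anode: Ag⁺/Ag. E°cell = +0.53 V, n = 6.
log K = nE°cell / 0.0592 = (6)(+0.53) / 0.0592 = 53.7.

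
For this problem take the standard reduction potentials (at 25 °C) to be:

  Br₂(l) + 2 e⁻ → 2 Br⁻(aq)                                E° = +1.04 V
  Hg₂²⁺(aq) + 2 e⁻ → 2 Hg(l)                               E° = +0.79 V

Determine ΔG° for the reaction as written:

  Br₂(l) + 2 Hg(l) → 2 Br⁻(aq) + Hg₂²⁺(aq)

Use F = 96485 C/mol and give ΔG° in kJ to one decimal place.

As written, Br₂/Br⁻ is reduced (cathode) and Hg₂²⁺/Hg is oxidised (anode), so E°cell = (+1.04) − (+0.79) = +0.25 V.
Balancing electrons gives n = 2.
ΔG° = −nFE° = −(2)(96485)(+0.25) = -48,242 J = -48.2 kJ.

-48.2 kJ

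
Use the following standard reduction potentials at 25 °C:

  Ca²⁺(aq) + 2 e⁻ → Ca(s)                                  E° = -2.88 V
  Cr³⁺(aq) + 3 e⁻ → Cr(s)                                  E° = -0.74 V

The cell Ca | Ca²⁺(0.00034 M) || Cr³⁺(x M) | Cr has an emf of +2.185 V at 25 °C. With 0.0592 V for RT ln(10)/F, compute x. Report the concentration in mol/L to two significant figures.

0.0012 M

Cr³⁺/Cr is the cathode, Ca²⁺/Ca the anode: E°cell = +2.14 V, n = 6.
Overall reaction: 2 Cr³⁺(aq) + 3 Ca(s) → 2 Cr(s) + 3 Ca²⁺(aq); Q = [Ca²⁺]^3/[Cr³⁺]^2.
From E = E° − (0.0592/n) log Q: log Q = (E° − E)·n/0.0592 = (+2.14 − (+2.185))·6/0.0592 = -4.5608.
So 2·log[Cr³⁺] = 3·log(0.00034) − log Q = -10.4056 − (-4.5608) = -5.8448; log[Cr³⁺] = -5.8448 / 2 = -2.9224; [Cr³⁺] = 10^(-2.9224) ≈ 0.0012 M.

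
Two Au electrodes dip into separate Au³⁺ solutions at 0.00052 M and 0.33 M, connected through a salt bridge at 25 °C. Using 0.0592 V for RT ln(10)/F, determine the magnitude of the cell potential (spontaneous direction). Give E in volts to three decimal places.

+0.055 V

For a concentration cell E°cell = 0. The 0.33 M side is the cathode (reduction is favoured where [Au³⁺] is higher).
With n = 3, E = −(0.0592/3) log([Au³⁺]ₐₙ/[Au³⁺]꜀ₐₜ) = −(0.0592/3) log(0.00052/0.33) = −(0.0592/3)(-2.803) = +0.055 V.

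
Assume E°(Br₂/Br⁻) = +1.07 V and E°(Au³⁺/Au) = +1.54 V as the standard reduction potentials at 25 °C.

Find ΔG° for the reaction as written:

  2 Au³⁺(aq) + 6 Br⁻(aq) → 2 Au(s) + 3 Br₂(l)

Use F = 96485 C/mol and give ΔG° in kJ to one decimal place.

As written, Au³⁺/Au is reduced (cathode) and Br₂/Br⁻ is oxidised (anode), so E°cell = (+1.54) − (+1.07) = +0.47 V.
Balancing electrons gives n = 6.
ΔG° = −nFE° = −(6)(96485)(+0.47) = -272,088 J = -272.1 kJ.

-272.1 kJ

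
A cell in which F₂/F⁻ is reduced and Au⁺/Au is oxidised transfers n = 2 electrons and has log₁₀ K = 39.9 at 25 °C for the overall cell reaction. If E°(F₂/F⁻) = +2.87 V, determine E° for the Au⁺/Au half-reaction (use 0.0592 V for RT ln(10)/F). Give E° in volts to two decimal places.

E°cell = (0.0592/n)·log K = (0.0592/2)(39.9) = +1.181 V.
Since F₂/F⁻ is the cathode and Au⁺/Au the anode, E°cell = E°(F₂/F⁻) − E°(Au⁺/Au).
So E°(Au⁺/Au) = E°(F₂/F⁻) − E°cell = (+2.87) − (+1.181) = +1.69 V.

+1.69 V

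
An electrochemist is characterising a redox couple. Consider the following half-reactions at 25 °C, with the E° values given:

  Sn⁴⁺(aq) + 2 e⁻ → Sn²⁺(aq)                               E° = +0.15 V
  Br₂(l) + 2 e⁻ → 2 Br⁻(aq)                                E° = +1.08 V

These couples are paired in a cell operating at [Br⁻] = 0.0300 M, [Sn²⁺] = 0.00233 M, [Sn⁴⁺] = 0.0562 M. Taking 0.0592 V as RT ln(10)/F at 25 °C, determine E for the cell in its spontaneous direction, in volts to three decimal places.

+0.979 V

Br₂/Br⁻ is the cathode (higher E°), Sn⁴⁺/Sn²⁺ the anode: E°cell = +1.08 − (+0.15) = +0.93 V, n = 2.
Overall: Br₂(l) + Sn²⁺(aq) → 2 Br⁻(aq) + Sn⁴⁺(aq)
Q = [Br⁻]^2·[Sn⁴⁺] / ([Sn²⁺]); log Q = -1.663.
E = E° − (0.0592/n) log Q = +0.93 − (0.0592/2)(-1.663) = +0.979 V.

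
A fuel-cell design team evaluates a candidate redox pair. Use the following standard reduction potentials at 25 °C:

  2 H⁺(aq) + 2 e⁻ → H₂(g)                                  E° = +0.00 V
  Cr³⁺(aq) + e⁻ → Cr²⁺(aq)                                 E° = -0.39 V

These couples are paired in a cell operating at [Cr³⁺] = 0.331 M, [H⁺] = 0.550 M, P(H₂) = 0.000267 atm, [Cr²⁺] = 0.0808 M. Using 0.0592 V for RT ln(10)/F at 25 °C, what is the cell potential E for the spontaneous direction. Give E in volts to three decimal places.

H⁺/H₂ is the cathode (higher E°), Cr³⁺/Cr²⁺ the anode: E°cell = +0.00 − (-0.39) = +0.39 V, n = 2.
Overall: 2 H⁺(aq) + 2 Cr²⁺(aq) → H₂(g) + 2 Cr³⁺(aq)
Q = P(H₂)·[Cr³⁺]^2 / ([H⁺]^2·[Cr²⁺]^2); log Q = -1.829.
E = E° − (0.0592/n) log Q = +0.39 − (0.0592/2)(-1.829) = +0.444 V.

+0.444 V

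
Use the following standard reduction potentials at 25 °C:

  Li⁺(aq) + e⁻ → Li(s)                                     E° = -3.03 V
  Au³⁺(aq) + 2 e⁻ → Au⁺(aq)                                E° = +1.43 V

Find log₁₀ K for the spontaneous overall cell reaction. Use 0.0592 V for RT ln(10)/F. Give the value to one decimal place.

150.7

Cathode: Au³⁺/Au⁺; anode: Li⁺/Li. E°cell = +4.46 V, n = 2.
log K = nE°cell / 0.0592 = (2)(+4.46) / 0.0592 = 150.7.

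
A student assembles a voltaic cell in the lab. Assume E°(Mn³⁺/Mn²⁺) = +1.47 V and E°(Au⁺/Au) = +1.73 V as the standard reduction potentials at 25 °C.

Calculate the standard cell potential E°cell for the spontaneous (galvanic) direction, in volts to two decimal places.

+0.26 V

The Au⁺/Au couple has the higher reduction potential, so it is the cathode; Mn³⁺/Mn²⁺ is oxidised at the anode.
E°cell = E°(cathode) − E°(anode) = (+1.73) − (+1.47) = +0.26 V.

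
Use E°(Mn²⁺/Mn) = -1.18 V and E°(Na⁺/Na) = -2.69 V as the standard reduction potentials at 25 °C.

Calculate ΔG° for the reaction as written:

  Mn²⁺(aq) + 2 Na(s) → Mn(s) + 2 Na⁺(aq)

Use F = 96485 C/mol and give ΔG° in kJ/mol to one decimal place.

-291.4 kJ/mol

As written, Mn²⁺/Mn is reduced (cathode) and Na⁺/Na is oxidised (anode), so E°cell = (-1.18) − (-2.69) = +1.51 V.
Balancing electrons gives n = 2.
ΔG° = −nFE° = −(2)(96485)(+1.51) = -291,385 J = -291.4 kJ/mol.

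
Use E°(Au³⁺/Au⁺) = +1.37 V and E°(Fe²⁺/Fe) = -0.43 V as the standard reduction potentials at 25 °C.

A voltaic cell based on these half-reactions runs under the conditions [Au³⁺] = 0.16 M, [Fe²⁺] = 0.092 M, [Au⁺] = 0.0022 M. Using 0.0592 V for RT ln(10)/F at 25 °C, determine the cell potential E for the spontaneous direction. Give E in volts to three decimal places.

+1.886 V

Au³⁺/Au⁺ is the cathode (higher E°), Fe²⁺/Fe the anode: E°cell = +1.37 − (-0.43) = +1.80 V, n = 2.
Overall: Au³⁺(aq) + Fe(s) → Au⁺(aq) + Fe²⁺(aq)
Q = [Au⁺]·[Fe²⁺] / ([Au³⁺]); log Q = -2.898.
E = E° − (0.0592/n) log Q = +1.80 − (0.0592/2)(-2.898) = +1.886 V.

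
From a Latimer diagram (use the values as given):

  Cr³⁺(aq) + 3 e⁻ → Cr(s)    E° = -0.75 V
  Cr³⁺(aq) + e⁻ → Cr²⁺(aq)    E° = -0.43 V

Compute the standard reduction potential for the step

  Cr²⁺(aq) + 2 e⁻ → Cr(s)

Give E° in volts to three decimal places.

Sequential free energies add, so n₃E°₃ = n₁E°₁ + n₂E°₂.
With n₃ = 3, and the known step contributing 1×(-0.43) V, the unknown satisfies 2·E° = 3×(-0.75) − 1×(-0.43) = -1.820.
E° = -1.820 / 2 = -0.910 V.

-0.910 V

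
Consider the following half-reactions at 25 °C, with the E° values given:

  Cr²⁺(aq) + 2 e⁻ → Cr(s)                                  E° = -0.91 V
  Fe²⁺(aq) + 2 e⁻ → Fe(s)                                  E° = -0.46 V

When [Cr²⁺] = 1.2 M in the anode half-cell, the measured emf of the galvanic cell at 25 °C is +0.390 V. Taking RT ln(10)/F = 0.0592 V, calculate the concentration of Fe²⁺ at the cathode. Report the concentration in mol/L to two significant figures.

0.011 M

Fe²⁺/Fe is the cathode, Cr²⁺/Cr the anode: E°cell = +0.45 V, n = 2.
Overall reaction: Fe²⁺(aq) + Cr(s) → Fe(s) + Cr²⁺(aq); Q = [Cr²⁺]^1/[Fe²⁺]^1.
From E = E° − (0.0592/n) log Q: log Q = (E° − E)·n/0.0592 = (+0.45 − (+0.390))·2/0.0592 = 2.0270.
So 1·log[Fe²⁺] = 1·log(1.2) − log Q = 0.0792 − (2.0270) = -1.9478; [Fe²⁺] = 10^(-1.9478) ≈ 0.011 M.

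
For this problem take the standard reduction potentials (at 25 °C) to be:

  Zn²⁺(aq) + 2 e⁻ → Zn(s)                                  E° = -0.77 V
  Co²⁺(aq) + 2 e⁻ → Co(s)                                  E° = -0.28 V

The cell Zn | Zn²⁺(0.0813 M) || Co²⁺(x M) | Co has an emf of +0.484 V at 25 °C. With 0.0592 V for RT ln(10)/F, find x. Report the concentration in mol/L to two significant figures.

0.051 M

Co²⁺/Co is the cathode, Zn²⁺/Zn the anode: E°cell = +0.49 V, n = 2.
Overall reaction: Co²⁺(aq) + Zn(s) → Co(s) + Zn²⁺(aq); Q = [Zn²⁺]^1/[Co²⁺]^1.
From E = E° − (0.0592/n) log Q: log Q = (E° − E)·n/0.0592 = (+0.49 − (+0.484))·2/0.0592 = 0.2027.
So 1·log[Co²⁺] = 1·log(0.0813) − log Q = -1.0899 − (0.2027) = -1.2926; [Co²⁺] = 10^(-1.2926) ≈ 0.051 M.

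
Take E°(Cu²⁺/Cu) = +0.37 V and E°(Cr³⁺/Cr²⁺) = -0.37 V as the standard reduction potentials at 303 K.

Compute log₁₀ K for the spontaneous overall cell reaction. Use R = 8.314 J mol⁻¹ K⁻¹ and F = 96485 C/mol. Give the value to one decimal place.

Cathode: Cu²⁺/Cu; anode: Cr³⁺/Cr²⁺. E°cell = (+0.37) − (-0.37) = +0.74 V, with n = 2.
ΔG° = −nFE° = −RT ln K, so ln K = nFE°/(RT) = (2)(96485)(+0.74) / ((8.314)(303)) = 56.685.
log₁₀ K = 56.685 / ln 10 = 24.6.

24.6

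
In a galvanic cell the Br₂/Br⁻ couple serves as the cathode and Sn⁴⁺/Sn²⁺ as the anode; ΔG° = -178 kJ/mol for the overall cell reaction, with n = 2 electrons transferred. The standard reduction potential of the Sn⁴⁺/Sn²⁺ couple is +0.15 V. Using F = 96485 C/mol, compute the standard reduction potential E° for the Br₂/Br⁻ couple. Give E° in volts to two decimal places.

E°cell = −ΔG°/(nF) = −(-178×10³)/((2)(96485)) = +0.922 V.
Since Br₂/Br⁻ is the cathode and Sn⁴⁺/Sn²⁺ the anode, E°cell = E°(Br₂/Br⁻) − E°(Sn⁴⁺/Sn²⁺).
So E°(Br₂/Br⁻) = E°cell + E°(Sn⁴⁺/Sn²⁺) = +0.922 + (+0.15) = +1.07 V.

+1.07 V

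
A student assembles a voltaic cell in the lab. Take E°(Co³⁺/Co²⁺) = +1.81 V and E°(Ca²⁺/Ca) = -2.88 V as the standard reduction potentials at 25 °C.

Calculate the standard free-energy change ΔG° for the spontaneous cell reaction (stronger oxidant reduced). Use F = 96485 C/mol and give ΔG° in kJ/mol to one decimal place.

-905.0 kJ/mol

Co³⁺/Co²⁺ (E° = +1.81 V) is the cathode; Ca²⁺/Ca (E° = -2.88 V) is the anode, so E°cell = +4.69 V.
Balancing electrons gives n = 2 (lcm of 1 and 2).
ΔG° = −nFE° = −(2)(96485)(+4.69) = -905,029 J = -905.0 kJ/mol.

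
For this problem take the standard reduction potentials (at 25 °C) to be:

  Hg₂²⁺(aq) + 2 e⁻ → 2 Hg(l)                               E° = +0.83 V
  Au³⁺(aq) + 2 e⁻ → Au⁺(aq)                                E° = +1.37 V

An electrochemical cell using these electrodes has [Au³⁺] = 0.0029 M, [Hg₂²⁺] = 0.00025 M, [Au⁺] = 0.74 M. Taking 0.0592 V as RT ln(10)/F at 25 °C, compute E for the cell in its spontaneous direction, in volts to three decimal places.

+0.575 V

Au³⁺/Au⁺ is the cathode (higher E°), Hg₂²⁺/Hg the anode: E°cell = +1.37 − (+0.83) = +0.54 V, n = 2.
Overall: Au³⁺(aq) + 2 Hg(l) → Au⁺(aq) + Hg₂²⁺(aq)
Q = [Au⁺]·[Hg₂²⁺] / ([Au³⁺]); log Q = -1.195.
E = E° − (0.0592/n) log Q = +0.54 − (0.0592/2)(-1.195) = +0.575 V.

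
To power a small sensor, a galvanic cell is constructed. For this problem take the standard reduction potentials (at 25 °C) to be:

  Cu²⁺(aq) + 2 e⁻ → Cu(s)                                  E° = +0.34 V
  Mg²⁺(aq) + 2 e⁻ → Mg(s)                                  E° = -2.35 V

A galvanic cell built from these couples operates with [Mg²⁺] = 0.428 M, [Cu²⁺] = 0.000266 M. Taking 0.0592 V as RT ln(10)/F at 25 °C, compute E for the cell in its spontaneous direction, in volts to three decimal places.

Cu²⁺/Cu is the cathode (higher E°), Mg²⁺/Mg the anode: E°cell = +0.34 − (-2.35) = +2.69 V, n = 2.
Overall: Cu²⁺(aq) + Mg(s) → Cu(s) + Mg²⁺(aq)
Q = [Mg²⁺] / ([Cu²⁺]); log Q = 3.207.
E = E° − (0.0592/n) log Q = +2.69 − (0.0592/2)(3.207) = +2.595 V.

+2.595 V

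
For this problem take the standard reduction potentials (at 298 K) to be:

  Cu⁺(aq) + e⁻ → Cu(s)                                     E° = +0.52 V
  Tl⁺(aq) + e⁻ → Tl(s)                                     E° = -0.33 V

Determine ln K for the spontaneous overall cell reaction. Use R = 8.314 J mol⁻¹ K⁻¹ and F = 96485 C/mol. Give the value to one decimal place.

33.1

Cathode: Cu⁺/Cu; anode: Tl⁺/Tl. E°cell = (+0.52) − (-0.33) = +0.85 V, with n = 1.
ΔG° = −nFE° = −RT ln K, so ln K = nFE°/(RT) = (1)(96485)(+0.85) / ((8.314)(298)) = 33.102.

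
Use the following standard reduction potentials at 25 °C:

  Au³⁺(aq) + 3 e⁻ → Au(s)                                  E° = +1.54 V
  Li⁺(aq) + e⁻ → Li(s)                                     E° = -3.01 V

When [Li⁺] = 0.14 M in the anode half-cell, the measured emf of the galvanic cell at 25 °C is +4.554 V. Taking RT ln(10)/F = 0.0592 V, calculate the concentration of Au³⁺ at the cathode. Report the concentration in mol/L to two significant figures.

0.0044 M

Au³⁺/Au is the cathode, Li⁺/Li the anode: E°cell = +4.55 V, n = 3.
Overall reaction: Au³⁺(aq) + 3 Li(s) → Au(s) + 3 Li⁺(aq); Q = [Li⁺]^3/[Au³⁺]^1.
From E = E° − (0.0592/n) log Q: log Q = (E° − E)·n/0.0592 = (+4.55 − (+4.554))·3/0.0592 = -0.2027.
So 1·log[Au³⁺] = 3·log(0.14) − log Q = -2.5616 − (-0.2027) = -2.3589; [Au³⁺] = 10^(-2.3589) ≈ 0.0044 M.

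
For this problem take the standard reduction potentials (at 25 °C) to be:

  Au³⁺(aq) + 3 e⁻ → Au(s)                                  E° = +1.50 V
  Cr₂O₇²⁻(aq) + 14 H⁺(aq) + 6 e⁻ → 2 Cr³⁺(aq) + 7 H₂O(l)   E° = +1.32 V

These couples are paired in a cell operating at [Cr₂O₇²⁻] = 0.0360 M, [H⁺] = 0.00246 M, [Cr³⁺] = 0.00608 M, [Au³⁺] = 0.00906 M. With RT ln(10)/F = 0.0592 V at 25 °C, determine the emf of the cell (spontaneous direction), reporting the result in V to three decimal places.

Au³⁺/Au is the cathode (higher E°), Cr₂O₇²⁻/Cr³⁺ the anode: E°cell = +1.50 − (+1.32) = +0.18 V, n = 6.
Overall: 2 Au³⁺(aq) + 2 Cr³⁺(aq) + 7 H₂O(l) → 2 Au(s) + Cr₂O₇²⁻(aq) + 14 H⁺(aq)
Q = [Cr₂O₇²⁻]·[H⁺]^14 / ([Au³⁺]^2·[Cr³⁺]^2); log Q = -29.453.
E = E° − (0.0592/n) log Q = +0.18 − (0.0592/6)(-29.453) = +0.471 V.

+0.471 V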